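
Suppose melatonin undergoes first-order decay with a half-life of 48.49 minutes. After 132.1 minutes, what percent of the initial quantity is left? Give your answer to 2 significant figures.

15%

n = 132.1/48.49 ≈ 2.7243 half-lives.
Fraction remaining = (1/2)^2.7243 ≈ 0.15133, i.e. 15.133%.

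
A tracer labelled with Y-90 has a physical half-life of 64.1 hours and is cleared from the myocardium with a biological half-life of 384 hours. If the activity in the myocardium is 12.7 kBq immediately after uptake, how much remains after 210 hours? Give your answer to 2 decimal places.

0.90 kBq

1/t_eff = 1/t_phys + 1/t_biol = 1/64.1 + 1/384 = 0.018205 per hour.
t_eff = 64.1 × 384 / (64.1 + 384) ≈ 54.931 hours.
Remaining = 12.7 × (1/2)^(210/54.931) = 12.7 × (1/2)^3.823 ≈ 0.89735 kBq.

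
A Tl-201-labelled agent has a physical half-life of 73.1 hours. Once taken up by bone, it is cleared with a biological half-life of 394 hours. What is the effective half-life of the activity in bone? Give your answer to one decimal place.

61.7 hours

1/t_eff = 1/t_phys + 1/t_biol = 1/73.1 + 1/394 = 0.016218 per hour.
t_eff = 73.1 × 394 / (73.1 + 394) ≈ 61.66 hours.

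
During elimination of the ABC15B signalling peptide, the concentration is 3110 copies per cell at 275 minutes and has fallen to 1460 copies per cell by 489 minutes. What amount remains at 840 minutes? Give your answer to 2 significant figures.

420 copies per cell

Over Δt = 489 − 275 = 214 minutes, the level fell by a factor of 3110/1460 ≈ 2.1301.
n = log₂(2.1301) ≈ 1.0909 half-lives, so t½ = 214/1.0909 ≈ 196.16 minutes.
From t = 489 to t = 840: 1460 × (1/2)^((840−489)/196.16) ≈ 422.38 copies per cell.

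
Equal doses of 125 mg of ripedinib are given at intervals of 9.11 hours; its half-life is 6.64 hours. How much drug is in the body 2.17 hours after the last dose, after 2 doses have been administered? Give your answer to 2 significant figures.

140 mg

The 2 doses were given 11.28, 2.17 hours ago.
Total = 125·(1/2)^(11.28/6.64) + 125·(1/2)^(2.17/6.64)
      = 38.505 + 99.662 ≈ 138.17 mg.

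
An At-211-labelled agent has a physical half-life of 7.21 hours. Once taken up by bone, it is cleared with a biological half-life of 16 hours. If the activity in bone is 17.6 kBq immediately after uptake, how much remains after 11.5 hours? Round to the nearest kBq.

4 kBq

1/t_eff = 1/t_phys + 1/t_biol = 1/7.21 + 1/16 = 0.2012 per hour.
t_eff = 7.21 × 16 / (7.21 + 16) ≈ 4.9703 hours.
Remaining = 17.6 × (1/2)^(11.5/4.9703) = 17.6 × (1/2)^2.3138 ≈ 3.54 kBq.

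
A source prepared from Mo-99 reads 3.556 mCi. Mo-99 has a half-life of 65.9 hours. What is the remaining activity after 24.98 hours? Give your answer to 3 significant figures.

Number of half-lives: n = 24.98/65.9 ≈ 0.37906.
Remaining = 3.556 × (1/2)^0.37906 = 3.556 × 0.76894 ≈ 2.7343 mCi.

2.73 mCi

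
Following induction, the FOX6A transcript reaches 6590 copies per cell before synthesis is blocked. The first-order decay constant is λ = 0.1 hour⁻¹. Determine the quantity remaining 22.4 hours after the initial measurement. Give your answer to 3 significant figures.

t½ = ln 2 / λ = 0.69315 / 0.1 ≈ 6.9315 hours.
Number of half-lives: n = 22.4/6.9315 ≈ 3.2316.
Remaining = 6590 × (1/2)^3.2316 = 6590 × 0.10646 ≈ 701.56 copies per cell.

702 copies per cell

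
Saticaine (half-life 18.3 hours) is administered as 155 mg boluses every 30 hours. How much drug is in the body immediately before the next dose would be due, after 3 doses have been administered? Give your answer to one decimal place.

The 3 doses were given 90, 60, 30 hours ago.
Total = 155·(1/2)^(90/18.3) + 155·(1/2)^(60/18.3) + 155·(1/2)^(30/18.3)
      = 5.1269 + 15.972 + 49.755 ≈ 70.854 mg.

70.9 mg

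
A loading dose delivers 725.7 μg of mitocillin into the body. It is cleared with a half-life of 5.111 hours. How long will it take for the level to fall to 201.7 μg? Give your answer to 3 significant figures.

9.44 hours

Fraction remaining = 201.7/725.7 ≈ 0.27794.
n = log₂(725.7/201.7) = ln(3.5979)/ln 2 ≈ 1.8472 half-lives.
t = n × t½ = 1.8472 × 5.111 ≈ 9.4408 hours.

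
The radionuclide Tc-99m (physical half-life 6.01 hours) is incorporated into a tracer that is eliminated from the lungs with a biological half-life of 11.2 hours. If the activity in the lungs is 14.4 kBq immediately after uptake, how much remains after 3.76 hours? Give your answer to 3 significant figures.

1/t_eff = 1/t_phys + 1/t_biol = 1/6.01 + 1/11.2 = 0.25568 per hour.
t_eff = 6.01 × 11.2 / (6.01 + 11.2) ≈ 3.9112 hours.
Remaining = 14.4 × (1/2)^(3.76/3.9112) = 14.4 × (1/2)^0.96134 ≈ 7.3956 kBq.

7.40 kBq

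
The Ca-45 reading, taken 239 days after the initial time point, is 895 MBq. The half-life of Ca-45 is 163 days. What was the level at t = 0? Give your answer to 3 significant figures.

2470 MBq

Number of half-lives elapsed: n = 239/163 ≈ 1.4663.
A₀ = A × 2^n = 895 × 2^1.4663 = 895 × 2.763 ≈ 2472.9 MBq.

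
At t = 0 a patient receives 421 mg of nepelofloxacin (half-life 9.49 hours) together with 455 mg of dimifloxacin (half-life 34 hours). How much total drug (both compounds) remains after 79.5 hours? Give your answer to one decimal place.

nepelofloxacin: 421 × (1/2)^(79.5/9.49) = 421 × (1/2)^8.3772 ≈ 1.2661 mg.
dimifloxacin: 455 × (1/2)^(79.5/34) = 455 × (1/2)^2.3382 ≈ 89.977 mg.
Total = 1.2661 + 89.977 ≈ 91.243 mg.

91.2 mg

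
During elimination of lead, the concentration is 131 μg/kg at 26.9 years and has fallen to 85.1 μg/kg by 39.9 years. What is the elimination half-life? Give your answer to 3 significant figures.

20.9 years

Over Δt = 39.9 − 26.9 = 13 years, the level fell by a factor of 131/85.1 ≈ 1.5394.
n = log₂(1.5394) ≈ 0.62234 half-lives, so t½ = 13/0.62234 ≈ 20.889 years.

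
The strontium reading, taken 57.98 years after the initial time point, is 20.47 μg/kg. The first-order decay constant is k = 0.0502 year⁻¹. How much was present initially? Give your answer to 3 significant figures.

376 μg/kg

t½ = ln 2 / k = 0.69315 / 0.0502 ≈ 13.808 years.
Number of half-lives elapsed: n = 57.98/13.808 ≈ 4.1991.
A₀ = A × 2^n = 20.47 × 2^4.1991 = 20.47 × 18.368 ≈ 375.99 μg/kg.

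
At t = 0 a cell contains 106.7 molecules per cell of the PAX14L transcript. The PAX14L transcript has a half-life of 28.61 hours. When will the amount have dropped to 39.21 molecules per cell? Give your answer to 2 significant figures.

Fraction remaining = 39.21/106.7 ≈ 0.36748.
n = log₂(106.7/39.21) = ln(2.7212)/ln 2 ≈ 1.4443 half-lives.
t = n × t½ = 1.4443 × 28.61 ≈ 41.32 hours.

41 hours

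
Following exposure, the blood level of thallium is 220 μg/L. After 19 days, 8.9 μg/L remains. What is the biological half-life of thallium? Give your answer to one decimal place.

A/A₀ = 8.9/220 ≈ 0.040455.
n = log₂(24.719) ≈ 4.6276 half-lives elapsed in 19 days.
t½ = 19/4.6276 ≈ 4.1058 days.

4.1 days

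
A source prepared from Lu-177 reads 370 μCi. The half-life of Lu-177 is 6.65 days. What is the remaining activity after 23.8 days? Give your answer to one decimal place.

31.0 μCi

Number of half-lives: n = 23.8/6.65 ≈ 3.5789.
Remaining = 370 × (1/2)^3.5789 = 370 × 0.083682 ≈ 30.962 μCi.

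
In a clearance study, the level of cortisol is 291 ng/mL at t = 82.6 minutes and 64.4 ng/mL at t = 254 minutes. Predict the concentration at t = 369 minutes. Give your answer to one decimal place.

23.4 ng/mL

Over Δt = 254 − 82.6 = 171.4 minutes, the level fell by a factor of 291/64.4 ≈ 4.5186.
n = log₂(4.5186) ≈ 2.1759 half-lives, so t½ = 171.4/2.1759 ≈ 78.772 minutes.
From t = 254 to t = 369: 64.4 × (1/2)^((369−254)/78.772) ≈ 23.411 ng/mL.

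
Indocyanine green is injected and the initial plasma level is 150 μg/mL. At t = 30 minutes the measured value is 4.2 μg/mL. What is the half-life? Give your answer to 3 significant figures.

5.82 minutes

A/A₀ = 4.2/150 ≈ 0.028.
n = log₂(35.714) ≈ 5.1584 half-lives elapsed in 30 minutes.
t½ = 30/5.1584 ≈ 5.8157 minutes.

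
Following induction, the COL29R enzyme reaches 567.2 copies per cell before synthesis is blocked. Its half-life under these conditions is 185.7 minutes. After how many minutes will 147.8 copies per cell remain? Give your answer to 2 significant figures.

360 minutes

Fraction remaining = 147.8/567.2 ≈ 0.26058.
n = log₂(567.2/147.8) = ln(3.8376)/ln 2 ≈ 1.9402 half-lives.
t = n × t½ = 1.9402 × 185.7 ≈ 360.3 minutes.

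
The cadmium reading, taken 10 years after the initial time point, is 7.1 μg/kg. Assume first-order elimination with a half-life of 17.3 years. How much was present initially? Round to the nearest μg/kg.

11 μg/kg

Number of half-lives elapsed: n = 10/17.3 ≈ 0.57803.
A₀ = A × 2^n = 7.1 × 2^0.57803 = 7.1 × 1.4928 ≈ 10.599 μg/kg.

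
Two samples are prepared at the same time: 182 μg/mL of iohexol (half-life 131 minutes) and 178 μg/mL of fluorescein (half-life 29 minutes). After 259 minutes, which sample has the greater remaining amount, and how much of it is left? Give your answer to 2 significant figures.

iohexol: 182 × (1/2)^1.9771 ≈ 46.228 μg/mL.
fluorescein: 178 × (1/2)^8.931 ≈ 0.36468 μg/mL.
Iohexol has more remaining, at ≈ 46.228 μg/mL.

iohexol, 46 μg/mL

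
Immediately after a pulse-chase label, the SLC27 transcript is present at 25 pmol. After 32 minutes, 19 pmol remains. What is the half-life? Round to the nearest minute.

81 minutes

A/A₀ = 19/25 ≈ 0.76.
n = log₂(1.3158) ≈ 0.39593 half-lives elapsed in 32 minutes.
t½ = 32/0.39593 ≈ 80.823 minutes.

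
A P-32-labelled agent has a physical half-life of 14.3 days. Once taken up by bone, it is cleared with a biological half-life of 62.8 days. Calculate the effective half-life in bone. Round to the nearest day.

12 days

1/t_eff = 1/t_phys + 1/t_biol = 1/14.3 + 1/62.8 = 0.085854 per day.
t_eff = 14.3 × 62.8 / (14.3 + 62.8) ≈ 11.648 days.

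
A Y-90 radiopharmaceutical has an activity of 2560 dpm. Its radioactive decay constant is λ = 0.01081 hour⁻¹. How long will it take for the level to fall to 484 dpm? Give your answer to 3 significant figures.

t½ = ln 2 / λ = 0.69315 / 0.01081 ≈ 64.121 hours.
Fraction remaining = 484/2560 ≈ 0.18906.
n = log₂(2560/484) = ln(5.2893)/ln 2 ≈ 2.4031 half-lives.
t = n × t½ = 2.4031 × 64.121 ≈ 154.09 hours.

154 hours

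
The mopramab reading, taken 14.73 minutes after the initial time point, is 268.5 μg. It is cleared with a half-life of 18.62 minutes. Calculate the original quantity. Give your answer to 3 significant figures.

465 μg

Number of half-lives elapsed: n = 14.73/18.62 ≈ 0.79108.
A₀ = A × 2^n = 268.5 × 2^0.79108 = 268.5 × 1.7304 ≈ 464.61 μg.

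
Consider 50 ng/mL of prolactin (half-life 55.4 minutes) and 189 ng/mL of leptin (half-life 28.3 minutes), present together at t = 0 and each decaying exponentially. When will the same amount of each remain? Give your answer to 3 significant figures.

Set 50·(1/2)^(t/55.4) = 189·(1/2)^(t/28.3).
Taking log₂: log₂(50/189) = t·(1/55.4 − 1/28.3).
log₂(0.26455) = -1.9184; 1/55.4 − 1/28.3 = -0.017285.
t = -1.9184 / -0.017285 ≈ 110.98 minutes.

111 minutes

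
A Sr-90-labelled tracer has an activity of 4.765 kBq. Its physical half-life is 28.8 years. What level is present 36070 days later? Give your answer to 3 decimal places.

Convert the elapsed time: 36070 days = 98.8219 years.
Number of half-lives: n = 98.8219/28.8 ≈ 3.4313.
Remaining = 4.765 × (1/2)^3.4313 = 4.765 × 0.092698 ≈ 0.44171 kBq.

0.442 kBq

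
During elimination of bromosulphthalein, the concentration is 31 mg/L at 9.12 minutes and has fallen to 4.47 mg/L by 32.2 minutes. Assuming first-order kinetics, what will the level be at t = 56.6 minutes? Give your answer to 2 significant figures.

Over Δt = 32.2 − 9.12 = 23.08 minutes, the level fell by a factor of 31/4.47 ≈ 6.9351.
n = log₂(6.9351) ≈ 2.7939 half-lives, so t½ = 23.08/2.7939 ≈ 8.2608 minutes.
From t = 32.2 to t = 56.6: 4.47 × (1/2)^((56.6−32.2)/8.2608) ≈ 0.57697 mg/L.

0.58 mg/L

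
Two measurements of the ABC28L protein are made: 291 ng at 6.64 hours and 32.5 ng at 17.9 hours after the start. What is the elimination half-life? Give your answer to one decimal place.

Over Δt = 17.9 − 6.64 = 11.26 hours, the level fell by a factor of 291/32.5 ≈ 8.9538.
n = log₂(8.9538) ≈ 3.1625 half-lives, so t½ = 11.26/3.1625 ≈ 3.5605 hours.

3.6 hours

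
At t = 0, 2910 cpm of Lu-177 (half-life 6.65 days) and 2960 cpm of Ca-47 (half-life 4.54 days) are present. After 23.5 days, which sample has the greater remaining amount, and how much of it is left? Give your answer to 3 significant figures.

Lu-177: 2910 × (1/2)^3.5338 ≈ 251.25 cpm.
Ca-47: 2960 × (1/2)^5.1762 ≈ 81.865 cpm.
Lu-177 has more remaining, at ≈ 251.25 cpm.

Lu-177, 251 cpm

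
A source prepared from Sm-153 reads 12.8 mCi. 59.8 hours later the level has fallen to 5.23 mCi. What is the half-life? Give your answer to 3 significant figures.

46.3 hours

A/A₀ = 5.23/12.8 ≈ 0.40859.
n = log₂(2.4474) ≈ 1.2913 half-lives elapsed in 59.8 hours.
t½ = 59.8/1.2913 ≈ 46.311 hours.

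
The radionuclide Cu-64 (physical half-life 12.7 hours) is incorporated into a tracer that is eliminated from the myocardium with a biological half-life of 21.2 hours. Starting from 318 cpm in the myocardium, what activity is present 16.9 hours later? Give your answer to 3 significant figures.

72.8 cpm

1/t_eff = 1/t_phys + 1/t_biol = 1/12.7 + 1/21.2 = 0.12591 per hour.
t_eff = 12.7 × 21.2 / (12.7 + 21.2) ≈ 7.9422 hours.
Remaining = 318 × (1/2)^(16.9/7.9422) = 318 × (1/2)^2.1279 ≈ 72.757 cpm.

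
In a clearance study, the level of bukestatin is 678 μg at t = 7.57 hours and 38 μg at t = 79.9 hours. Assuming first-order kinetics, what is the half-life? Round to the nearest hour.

17 hours

Over Δt = 79.9 − 7.57 = 72.33 hours, the level fell by a factor of 678/38 ≈ 17.842.
n = log₂(17.842) ≈ 4.1572 half-lives, so t½ = 72.33/4.1572 ≈ 17.399 hours.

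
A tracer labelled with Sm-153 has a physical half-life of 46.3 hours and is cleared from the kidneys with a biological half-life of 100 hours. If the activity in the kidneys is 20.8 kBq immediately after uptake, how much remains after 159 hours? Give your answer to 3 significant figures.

0.639 kBq

1/t_eff = 1/t_phys + 1/t_biol = 1/46.3 + 1/100 = 0.031598 per hour.
t_eff = 46.3 × 100 / (46.3 + 100) ≈ 31.647 hours.
Remaining = 20.8 × (1/2)^(159/31.647) = 20.8 × (1/2)^5.0241 ≈ 0.63922 kBq.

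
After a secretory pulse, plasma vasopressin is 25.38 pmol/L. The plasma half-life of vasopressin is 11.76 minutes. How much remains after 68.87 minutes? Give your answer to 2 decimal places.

Number of half-lives: n = 68.87/11.76 ≈ 5.8563.
Remaining = 25.38 × (1/2)^5.8563 = 25.38 × 0.017262 ≈ 0.4381 pmol/L.

0.44 pmol/L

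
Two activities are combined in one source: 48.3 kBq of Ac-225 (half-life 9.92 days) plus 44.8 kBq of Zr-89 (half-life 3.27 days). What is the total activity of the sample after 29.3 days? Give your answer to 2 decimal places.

6.32 kBq

Ac-225: 48.3 × (1/2)^(29.3/9.92) = 48.3 × (1/2)^2.9536 ≈ 6.2347 kBq.
Zr-89: 44.8 × (1/2)^(29.3/3.27) = 44.8 × (1/2)^8.9602 ≈ 0.089945 kBq.
Total = 6.2347 + 0.089945 ≈ 6.3247 kBq.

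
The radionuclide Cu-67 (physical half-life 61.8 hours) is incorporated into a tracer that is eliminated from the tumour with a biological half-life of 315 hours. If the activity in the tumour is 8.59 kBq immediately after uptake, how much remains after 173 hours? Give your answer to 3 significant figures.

0.843 kBq

1/t_eff = 1/t_phys + 1/t_biol = 1/61.8 + 1/315 = 0.019356 per hour.
t_eff = 61.8 × 315 / (61.8 + 315) ≈ 51.664 hours.
Remaining = 8.59 × (1/2)^(173/51.664) = 8.59 × (1/2)^3.3486 ≈ 0.84329 kBq.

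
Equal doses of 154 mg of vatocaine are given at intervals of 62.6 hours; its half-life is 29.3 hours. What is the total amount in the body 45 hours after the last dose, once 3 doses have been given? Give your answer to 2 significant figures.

68 mg

The 3 doses were given 170.2, 107.6, 45 hours ago.
Total = 154·(1/2)^(170.2/29.3) + 154·(1/2)^(107.6/29.3) + 154·(1/2)^(45/29.3)
      = 2.7471 + 12.079 + 53.111 ≈ 67.938 mg.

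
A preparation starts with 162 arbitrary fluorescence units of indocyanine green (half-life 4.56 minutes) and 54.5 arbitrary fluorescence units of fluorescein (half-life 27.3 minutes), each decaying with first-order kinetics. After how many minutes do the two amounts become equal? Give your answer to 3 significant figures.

8.60 minutes

Set 162·(1/2)^(t/4.56) = 54.5·(1/2)^(t/27.3).
Taking log₂: log₂(162/54.5) = t·(1/4.56 − 1/27.3).
log₂(2.9725) = 1.5717; 1/4.56 − 1/27.3 = 0.18267.
t = 1.5717 / 0.18267 ≈ 8.6039 minutes.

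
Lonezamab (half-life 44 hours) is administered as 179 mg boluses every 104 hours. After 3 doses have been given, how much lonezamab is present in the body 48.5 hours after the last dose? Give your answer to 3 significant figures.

The 3 doses were given 256.5, 152.5, 48.5 hours ago.
Total = 179·(1/2)^(256.5/44) + 179·(1/2)^(152.5/44) + 179·(1/2)^(48.5/44)
      = 3.1476 + 16.2 + 83.375 ≈ 102.72 mg.

103 mg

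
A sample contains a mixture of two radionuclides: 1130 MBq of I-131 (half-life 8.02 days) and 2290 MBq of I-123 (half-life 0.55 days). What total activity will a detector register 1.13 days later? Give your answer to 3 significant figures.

1580 MBq

I-131: 1130 × (1/2)^(1.13/8.02) = 1130 × (1/2)^0.1409 ≈ 1024.9 MBq.
I-123: 2290 × (1/2)^(1.13/0.55) = 2290 × (1/2)^2.0545 ≈ 551.26 MBq.
Total = 1024.9 + 551.26 ≈ 1576.1 MBq.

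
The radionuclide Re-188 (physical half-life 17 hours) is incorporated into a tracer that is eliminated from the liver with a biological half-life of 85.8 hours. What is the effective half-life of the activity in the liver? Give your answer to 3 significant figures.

14.2 hours

1/t_eff = 1/t_phys + 1/t_biol = 1/17 + 1/85.8 = 0.070479 per hour.
t_eff = 17 × 85.8 / (17 + 85.8) ≈ 14.189 hours.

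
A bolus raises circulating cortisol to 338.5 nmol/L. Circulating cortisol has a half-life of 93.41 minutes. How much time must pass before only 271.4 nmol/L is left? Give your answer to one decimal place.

Fraction remaining = 271.4/338.5 ≈ 0.80177.
n = log₂(338.5/271.4) = ln(1.2472)/ln 2 ≈ 0.31874 half-lives.
t = n × t½ = 0.31874 × 93.41 ≈ 29.773 minutes.

29.8 minutes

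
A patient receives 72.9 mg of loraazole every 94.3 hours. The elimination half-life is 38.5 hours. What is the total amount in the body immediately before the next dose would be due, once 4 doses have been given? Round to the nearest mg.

16 mg

The 4 doses were given 377.2, 282.9, 188.6, 94.3 hours ago.
Total = 72.9·(1/2)^(377.2/38.5) + 72.9·(1/2)^(282.9/38.5) + 72.9·(1/2)^(188.6/38.5) + 72.9·(1/2)^(94.3/38.5)
      = 0.081925 + 0.44745 + 2.4438 + 13.347 ≈ 16.321 mg.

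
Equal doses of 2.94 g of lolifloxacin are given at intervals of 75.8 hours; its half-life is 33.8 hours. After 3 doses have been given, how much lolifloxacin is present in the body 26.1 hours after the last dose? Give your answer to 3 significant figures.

The 3 doses were given 177.7, 101.9, 26.1 hours ago.
Total = 2.94·(1/2)^(177.7/33.8) + 2.94·(1/2)^(101.9/33.8) + 2.94·(1/2)^(26.1/33.8)
      = 0.076862 + 0.36375 + 1.7215 ≈ 2.1621 g.

2.16 g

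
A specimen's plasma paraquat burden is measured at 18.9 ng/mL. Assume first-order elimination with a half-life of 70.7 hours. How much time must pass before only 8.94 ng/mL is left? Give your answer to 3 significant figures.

76.4 hours

Fraction remaining = 8.94/18.9 ≈ 0.47302.
n = log₂(18.9/8.94) = ln(2.1141)/ln 2 ≈ 1.08 half-lives.
t = n × t½ = 1.08 × 70.7 ≈ 76.359 hours.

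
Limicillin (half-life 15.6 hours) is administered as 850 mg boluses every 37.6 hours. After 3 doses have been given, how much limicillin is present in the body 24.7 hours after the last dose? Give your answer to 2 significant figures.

350 mg

The 3 doses were given 99.9, 62.3, 24.7 hours ago.
Total = 850·(1/2)^(99.9/15.6) + 850·(1/2)^(62.3/15.6) + 850·(1/2)^(24.7/15.6)
      = 10.039 + 53.362 + 283.65 ≈ 347.05 mg.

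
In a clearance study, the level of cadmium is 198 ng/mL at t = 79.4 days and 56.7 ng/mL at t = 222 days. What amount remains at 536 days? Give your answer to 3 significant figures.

3.61 ng/mL

Over Δt = 222 − 79.4 = 142.6 days, the level fell by a factor of 198/56.7 ≈ 3.4921.
n = log₂(3.4921) ≈ 1.8041 half-lives, so t½ = 142.6/1.8041 ≈ 79.043 days.
From t = 222 to t = 536: 56.7 × (1/2)^((536−222)/79.043) ≈ 3.6119 ng/mL.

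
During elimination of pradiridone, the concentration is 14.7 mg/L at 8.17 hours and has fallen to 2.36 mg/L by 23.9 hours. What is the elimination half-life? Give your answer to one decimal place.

6.0 hours

Over Δt = 23.9 − 8.17 = 15.73 hours, the level fell by a factor of 14.7/2.36 ≈ 6.2288.
n = log₂(6.2288) ≈ 2.639 half-lives, so t½ = 15.73/2.639 ≈ 5.9607 hours.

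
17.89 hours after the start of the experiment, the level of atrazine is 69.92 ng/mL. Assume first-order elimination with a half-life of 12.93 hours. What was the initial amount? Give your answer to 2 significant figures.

Number of half-lives elapsed: n = 17.89/12.93 ≈ 1.3836.
A₀ = A × 2^n = 69.92 × 2^1.3836 = 69.92 × 2.6092 ≈ 182.43 ng/mL.

180 ng/mL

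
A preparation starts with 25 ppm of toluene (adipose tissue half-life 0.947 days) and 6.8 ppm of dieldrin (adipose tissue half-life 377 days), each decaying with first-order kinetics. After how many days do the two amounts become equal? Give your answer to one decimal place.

Set 25·(1/2)^(t/0.947) = 6.8·(1/2)^(t/377).
Taking log₂: log₂(25/6.8) = t·(1/0.947 − 1/377).
log₂(3.6765) = 1.8783; 1/0.947 − 1/377 = 1.0533.
t = 1.8783 / 1.0533 ≈ 1.7832 days.

1.8 days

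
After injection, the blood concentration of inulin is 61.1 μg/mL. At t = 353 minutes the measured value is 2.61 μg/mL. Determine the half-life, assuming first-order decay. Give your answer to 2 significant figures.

A/A₀ = 2.61/61.1 ≈ 0.042717.
n = log₂(23.41) ≈ 4.5491 half-lives elapsed in 353 minutes.
t½ = 353/4.5491 ≈ 77.599 minutes.

78 minutes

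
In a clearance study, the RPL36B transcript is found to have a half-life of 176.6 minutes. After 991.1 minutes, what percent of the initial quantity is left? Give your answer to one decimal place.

2.0%

n = 991.1/176.6 ≈ 5.6121 half-lives.
Fraction remaining = (1/2)^5.6121 ≈ 0.020445, i.e. 2.0445%.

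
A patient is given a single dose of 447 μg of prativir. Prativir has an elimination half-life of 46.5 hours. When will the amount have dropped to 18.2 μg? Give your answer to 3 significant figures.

Fraction remaining = 18.2/447 ≈ 0.040716.
n = log₂(447/18.2) = ln(24.56)/ln 2 ≈ 4.6183 half-lives.
t = n × t½ = 4.6183 × 46.5 ≈ 214.75 hours.

215 hours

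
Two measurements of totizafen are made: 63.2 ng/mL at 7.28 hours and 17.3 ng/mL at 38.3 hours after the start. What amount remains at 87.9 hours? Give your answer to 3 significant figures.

2.18 ng/mL

Over Δt = 38.3 − 7.28 = 31.02 hours, the level fell by a factor of 63.2/17.3 ≈ 3.6532.
n = log₂(3.6532) ≈ 1.8692 half-lives, so t½ = 31.02/1.8692 ≈ 16.596 hours.
From t = 38.3 to t = 87.9: 17.3 × (1/2)^((87.9−38.3)/16.596) ≈ 2.1795 ng/mL.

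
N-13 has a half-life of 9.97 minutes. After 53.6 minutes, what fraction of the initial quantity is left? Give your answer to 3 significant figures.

n = 53.6/9.97 ≈ 5.3761 half-lives.
Fraction remaining = (1/2)^5.3761 ≈ 0.024078.

0.0241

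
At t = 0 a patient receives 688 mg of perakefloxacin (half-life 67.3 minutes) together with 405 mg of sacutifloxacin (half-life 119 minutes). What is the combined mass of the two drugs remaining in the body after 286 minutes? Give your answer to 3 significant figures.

perakefloxacin: 688 × (1/2)^(286/67.3) = 688 × (1/2)^4.2496 ≈ 36.168 mg.
sacutifloxacin: 405 × (1/2)^(286/119) = 405 × (1/2)^2.4034 ≈ 76.555 mg.
Total = 36.168 + 76.555 ≈ 112.72 mg.

113 mg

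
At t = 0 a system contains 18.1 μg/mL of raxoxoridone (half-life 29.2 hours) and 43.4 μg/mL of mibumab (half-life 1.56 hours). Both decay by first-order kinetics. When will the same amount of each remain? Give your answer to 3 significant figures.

2.08 hours

Set 18.1·(1/2)^(t/29.2) = 43.4·(1/2)^(t/1.56).
Taking log₂: log₂(18.1/43.4) = t·(1/29.2 − 1/1.56).
log₂(0.41705) = -1.2617; 1/29.2 − 1/1.56 = -0.60678.
t = -1.2617 / -0.60678 ≈ 2.0793 hours.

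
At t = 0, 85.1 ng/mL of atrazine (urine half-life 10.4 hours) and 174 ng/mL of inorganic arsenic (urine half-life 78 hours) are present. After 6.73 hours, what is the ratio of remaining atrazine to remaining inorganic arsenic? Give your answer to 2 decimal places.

atrazine: 85.1 × (1/2)^(6.73/10.4) = 85.1 × (1/2)^0.64712 ≈ 54.341 ng/mL.
inorganic arsenic: 174 × (1/2)^(6.73/78) = 174 × (1/2)^0.086282 ≈ 163.9 ng/mL.
Ratio ≈ 54.341 / 163.9 ≈ 0.33155.

0.33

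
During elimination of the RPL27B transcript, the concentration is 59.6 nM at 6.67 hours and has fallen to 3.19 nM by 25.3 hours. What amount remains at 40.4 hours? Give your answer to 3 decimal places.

Over Δt = 25.3 − 6.67 = 18.63 hours, the level fell by a factor of 59.6/3.19 ≈ 18.683.
n = log₂(18.683) ≈ 4.2237 half-lives, so t½ = 18.63/4.2237 ≈ 4.4108 hours.
From t = 25.3 to t = 40.4: 3.19 × (1/2)^((40.4−25.3)/4.4108) ≈ 0.29734 nM.

0.297 nM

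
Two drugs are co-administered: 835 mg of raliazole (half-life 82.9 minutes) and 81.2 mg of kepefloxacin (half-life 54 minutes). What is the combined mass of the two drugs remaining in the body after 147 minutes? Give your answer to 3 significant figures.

257 mg

raliazole: 835 × (1/2)^(147/82.9) = 835 × (1/2)^1.7732 ≈ 244.28 mg.
kepefloxacin: 81.2 × (1/2)^(147/54) = 81.2 × (1/2)^2.7222 ≈ 12.305 mg.
Total = 244.28 + 12.305 ≈ 256.59 mg.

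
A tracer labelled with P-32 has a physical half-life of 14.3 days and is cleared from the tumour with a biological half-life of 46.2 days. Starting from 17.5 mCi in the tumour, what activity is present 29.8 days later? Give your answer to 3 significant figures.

2.64 mCi

1/t_eff = 1/t_phys + 1/t_biol = 1/14.3 + 1/46.2 = 0.091575 per day.
t_eff = 14.3 × 46.2 / (14.3 + 46.2) ≈ 10.92 days.
Remaining = 17.5 × (1/2)^(29.8/10.92) = 17.5 × (1/2)^2.7289 ≈ 2.6396 mCi.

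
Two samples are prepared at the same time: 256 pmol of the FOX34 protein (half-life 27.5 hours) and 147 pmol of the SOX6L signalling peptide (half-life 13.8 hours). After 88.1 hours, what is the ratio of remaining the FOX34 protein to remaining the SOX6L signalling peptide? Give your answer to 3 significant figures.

15.8

FOX34 protein: 256 × (1/2)^(88.1/27.5) = 256 × (1/2)^3.2036 ≈ 27.787 pmol.
SOX6L signalling peptide: 147 × (1/2)^(88.1/13.8) = 147 × (1/2)^6.3841 ≈ 1.76 pmol.
Ratio ≈ 27.787 / 1.76 ≈ 15.788.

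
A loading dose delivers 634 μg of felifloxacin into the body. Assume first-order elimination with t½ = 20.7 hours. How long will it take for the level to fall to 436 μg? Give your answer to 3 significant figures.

11.2 hours

Fraction remaining = 436/634 ≈ 0.6877.
n = log₂(634/436) = ln(1.4541)/ln 2 ≈ 0.54015 half-lives.
t = n × t½ = 0.54015 × 20.7 ≈ 11.181 hours.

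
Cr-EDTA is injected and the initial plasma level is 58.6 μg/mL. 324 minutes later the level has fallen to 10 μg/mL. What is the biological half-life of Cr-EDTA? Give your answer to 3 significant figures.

A/A₀ = 10/58.6 ≈ 0.17065.
n = log₂(5.86) ≈ 2.5509 half-lives elapsed in 324 minutes.
t½ = 324/2.5509 ≈ 127.01 minutes.

127 minutes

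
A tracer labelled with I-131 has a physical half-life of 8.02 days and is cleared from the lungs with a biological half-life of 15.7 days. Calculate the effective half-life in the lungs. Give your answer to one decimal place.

1/t_eff = 1/t_phys + 1/t_biol = 1/8.02 + 1/15.7 = 0.18838 per day.
t_eff = 8.02 × 15.7 / (8.02 + 15.7) ≈ 5.3083 days.

5.3 days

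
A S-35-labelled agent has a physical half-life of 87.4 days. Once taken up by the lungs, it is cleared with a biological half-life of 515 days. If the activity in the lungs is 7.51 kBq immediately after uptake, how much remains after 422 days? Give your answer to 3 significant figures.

0.150 kBq

1/t_eff = 1/t_phys + 1/t_biol = 1/87.4 + 1/515 = 0.013383 per day.
t_eff = 87.4 × 515 / (87.4 + 515) ≈ 74.719 days.
Remaining = 7.51 × (1/2)^(422/74.719) = 7.51 × (1/2)^5.6478 ≈ 0.14979 kBq.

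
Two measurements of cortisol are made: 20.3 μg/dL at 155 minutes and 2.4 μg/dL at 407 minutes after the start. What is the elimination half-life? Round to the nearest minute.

82 minutes

Over Δt = 407 − 155 = 252 minutes, the level fell by a factor of 20.3/2.4 ≈ 8.4583.
n = log₂(8.4583) ≈ 3.0804 half-lives, so t½ = 252/3.0804 ≈ 81.808 minutes.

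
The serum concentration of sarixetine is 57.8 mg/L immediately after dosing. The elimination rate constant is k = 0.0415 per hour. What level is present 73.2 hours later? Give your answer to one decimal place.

2.8 mg/L

t½ = ln 2 / k = 0.69315 / 0.0415 ≈ 16.702 hours.
Number of half-lives: n = 73.2/16.702 ≈ 4.3826.
Remaining = 57.8 × (1/2)^4.3826 = 57.8 × 0.04794 ≈ 2.7709 mg/L.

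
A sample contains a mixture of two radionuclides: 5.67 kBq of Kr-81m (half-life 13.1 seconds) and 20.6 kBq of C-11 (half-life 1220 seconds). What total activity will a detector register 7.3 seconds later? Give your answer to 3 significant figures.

24.4 kBq

Kr-81m: 5.67 × (1/2)^(7.3/13.1) = 5.67 × (1/2)^0.55725 ≈ 3.8533 kBq.
C-11: 20.6 × (1/2)^(7.3/1220) = 20.6 × (1/2)^0.0059836 ≈ 20.515 kBq.
Total = 3.8533 + 20.515 ≈ 24.368 kBq.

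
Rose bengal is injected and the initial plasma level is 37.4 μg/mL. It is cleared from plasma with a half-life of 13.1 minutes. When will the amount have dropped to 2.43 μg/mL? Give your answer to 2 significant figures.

Fraction remaining = 2.43/37.4 ≈ 0.064973.
n = log₂(37.4/2.43) = ln(15.391)/ln 2 ≈ 3.944 half-lives.
t = n × t½ = 3.944 × 13.1 ≈ 51.667 minutes.

52 minutes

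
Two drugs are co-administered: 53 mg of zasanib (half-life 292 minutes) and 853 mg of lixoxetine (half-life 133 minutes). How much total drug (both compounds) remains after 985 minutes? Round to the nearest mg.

zasanib: 53 × (1/2)^(985/292) = 53 × (1/2)^3.3733 ≈ 5.1146 mg.
lixoxetine: 853 × (1/2)^(985/133) = 853 × (1/2)^7.406 ≈ 5.0294 mg.
Total = 5.1146 + 5.0294 ≈ 10.144 mg.

10 mg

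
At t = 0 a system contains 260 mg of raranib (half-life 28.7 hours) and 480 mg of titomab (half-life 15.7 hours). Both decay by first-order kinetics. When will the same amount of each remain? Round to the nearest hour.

Set 260·(1/2)^(t/28.7) = 480·(1/2)^(t/15.7).
Taking log₂: log₂(260/480) = t·(1/28.7 − 1/15.7).
log₂(0.54167) = -0.88452; 1/28.7 − 1/15.7 = -0.028851.
t = -0.88452 / -0.028851 ≈ 30.658 hours.

31 hours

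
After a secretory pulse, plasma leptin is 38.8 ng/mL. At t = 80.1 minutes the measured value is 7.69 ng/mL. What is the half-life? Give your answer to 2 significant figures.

A/A₀ = 7.69/38.8 ≈ 0.1982.
n = log₂(5.0455) ≈ 2.335 half-lives elapsed in 80.1 minutes.
t½ = 80.1/2.335 ≈ 34.304 minutes.

34 minutes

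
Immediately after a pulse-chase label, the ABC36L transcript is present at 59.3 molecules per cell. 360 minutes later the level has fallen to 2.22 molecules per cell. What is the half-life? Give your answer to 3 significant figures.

A/A₀ = 2.22/59.3 ≈ 0.037437.
n = log₂(26.712) ≈ 4.7394 half-lives elapsed in 360 minutes.
t½ = 360/4.7394 ≈ 75.959 minutes.

76.0 minutes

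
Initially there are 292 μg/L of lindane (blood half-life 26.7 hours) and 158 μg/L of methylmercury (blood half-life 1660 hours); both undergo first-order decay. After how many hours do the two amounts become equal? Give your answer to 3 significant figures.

Set 292·(1/2)^(t/26.7) = 158·(1/2)^(t/1660).
Taking log₂: log₂(292/158) = t·(1/26.7 − 1/1660).
log₂(1.8481) = 0.88604; 1/26.7 − 1/1660 = 0.036851.
t = 0.88604 / 0.036851 ≈ 24.044 hours.

24.0 hours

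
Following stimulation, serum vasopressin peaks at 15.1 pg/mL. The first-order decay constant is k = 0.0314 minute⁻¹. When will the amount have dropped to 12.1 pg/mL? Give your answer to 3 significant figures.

7.05 minutes

t½ = ln 2 / k = 0.69315 / 0.0314 ≈ 22.075 minutes.
Fraction remaining = 12.1/15.1 ≈ 0.80132.
n = log₂(15.1/12.1) = ln(1.2479)/ln 2 ≈ 0.31954 half-lives.
t = n × t½ = 0.31954 × 22.075 ≈ 7.0538 minutes.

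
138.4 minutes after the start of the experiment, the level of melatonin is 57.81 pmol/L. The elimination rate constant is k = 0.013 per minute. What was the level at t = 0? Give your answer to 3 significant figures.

349 pmol/L

t½ = ln 2 / k = 0.69315 / 0.013 ≈ 53.319 minutes.
Number of half-lives elapsed: n = 138.4/53.319 ≈ 2.5957.
A₀ = A × 2^n = 57.81 × 2^2.5957 = 57.81 × 6.0448 ≈ 349.45 pmol/L.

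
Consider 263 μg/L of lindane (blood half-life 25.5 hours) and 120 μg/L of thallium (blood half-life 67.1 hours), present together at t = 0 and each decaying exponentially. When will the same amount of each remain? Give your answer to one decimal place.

46.6 hours

Set 263·(1/2)^(t/25.5) = 120·(1/2)^(t/67.1).
Taking log₂: log₂(263/120) = t·(1/25.5 − 1/67.1).
log₂(2.1917) = 1.132; 1/25.5 − 1/67.1 = 0.024313.
t = 1.132 / 0.024313 ≈ 46.561 hours.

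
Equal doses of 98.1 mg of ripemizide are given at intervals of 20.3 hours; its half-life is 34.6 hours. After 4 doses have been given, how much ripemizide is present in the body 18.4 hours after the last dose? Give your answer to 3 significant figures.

The 4 doses were given 79.3, 59, 38.7, 18.4 hours ago.
Total = 98.1·(1/2)^(79.3/34.6) + 98.1·(1/2)^(59/34.6) + 98.1·(1/2)^(38.7/34.6) + 98.1·(1/2)^(18.4/34.6)
      = 20.033 + 30.085 + 45.182 + 67.855 ≈ 163.16 mg.

163 mg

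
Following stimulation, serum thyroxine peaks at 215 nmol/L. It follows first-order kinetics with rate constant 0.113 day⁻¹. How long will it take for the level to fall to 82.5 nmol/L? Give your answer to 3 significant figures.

8.48 days

t½ = ln 2 / k = 0.69315 / 0.113 ≈ 6.134 days.
Fraction remaining = 82.5/215 ≈ 0.38372.
n = log₂(215/82.5) = ln(2.6061)/ln 2 ≈ 1.3819 half-lives.
t = n × t½ = 1.3819 × 6.134 ≈ 8.4765 days.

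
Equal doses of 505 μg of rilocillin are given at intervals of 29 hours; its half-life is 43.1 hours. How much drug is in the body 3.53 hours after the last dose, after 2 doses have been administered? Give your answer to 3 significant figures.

The 2 doses were given 32.53, 3.53 hours ago.
Total = 505·(1/2)^(32.53/43.1) + 505·(1/2)^(3.53/43.1)
      = 299.29 + 477.13 ≈ 776.42 μg.

776 μg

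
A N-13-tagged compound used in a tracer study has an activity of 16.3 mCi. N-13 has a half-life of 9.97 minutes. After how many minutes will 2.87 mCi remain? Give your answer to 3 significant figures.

25.0 minutes

Fraction remaining = 2.87/16.3 ≈ 0.17607.
n = log₂(16.3/2.87) = ln(5.6794)/ln 2 ≈ 2.5057 half-lives.
t = n × t½ = 2.5057 × 9.97 ≈ 24.982 minutes.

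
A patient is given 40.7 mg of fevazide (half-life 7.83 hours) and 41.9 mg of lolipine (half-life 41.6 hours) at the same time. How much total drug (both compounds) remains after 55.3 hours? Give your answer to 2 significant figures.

fevazide: 40.7 × (1/2)^(55.3/7.83) = 40.7 × (1/2)^7.0626 ≈ 0.30447 mg.
lolipine: 41.9 × (1/2)^(55.3/41.6) = 41.9 × (1/2)^1.3293 ≈ 16.674 mg.
Total = 0.30447 + 16.674 ≈ 16.979 mg.

17 mg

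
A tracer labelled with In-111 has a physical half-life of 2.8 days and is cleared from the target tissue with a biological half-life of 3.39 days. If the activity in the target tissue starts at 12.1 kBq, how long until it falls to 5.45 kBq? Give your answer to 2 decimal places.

1.76 days

1/t_eff = 1/t_phys + 1/t_biol = 1/2.8 + 1/3.39 = 0.65213 per day.
t_eff = 2.8 × 3.39 / (2.8 + 3.39) ≈ 1.5334 days.
n = log₂(12.1/5.45) ≈ 1.1507; t = 1.1507 × 1.5334 ≈ 1.7645 days.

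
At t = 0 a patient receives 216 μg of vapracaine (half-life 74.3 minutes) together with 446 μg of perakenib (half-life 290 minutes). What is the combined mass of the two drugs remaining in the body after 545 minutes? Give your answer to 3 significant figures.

vapracaine: 216 × (1/2)^(545/74.3) = 216 × (1/2)^7.3351 ≈ 1.3377 μg.
perakenib: 446 × (1/2)^(545/290) = 446 × (1/2)^1.8793 ≈ 121.23 μg.
Total = 1.3377 + 121.23 ≈ 122.57 μg.

123 μg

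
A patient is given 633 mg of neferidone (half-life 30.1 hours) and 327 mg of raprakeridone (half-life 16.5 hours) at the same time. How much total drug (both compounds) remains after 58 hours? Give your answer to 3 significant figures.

195 mg

neferidone: 633 × (1/2)^(58/30.1) = 633 × (1/2)^1.9269 ≈ 166.47 mg.
raprakeridone: 327 × (1/2)^(58/16.5) = 327 × (1/2)^3.5152 ≈ 28.601 mg.
Total = 166.47 + 28.601 ≈ 195.07 mg.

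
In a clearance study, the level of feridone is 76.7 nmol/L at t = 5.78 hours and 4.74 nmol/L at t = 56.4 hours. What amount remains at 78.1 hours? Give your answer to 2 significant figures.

Over Δt = 56.4 − 5.78 = 50.62 hours, the level fell by a factor of 76.7/4.74 ≈ 16.181.
n = log₂(16.181) ≈ 4.0163 half-lives, so t½ = 50.62/4.0163 ≈ 12.604 hours.
From t = 56.4 to t = 78.1: 4.74 × (1/2)^((78.1−56.4)/12.604) ≈ 1.4371 nmol/L.

1.4 nmol/L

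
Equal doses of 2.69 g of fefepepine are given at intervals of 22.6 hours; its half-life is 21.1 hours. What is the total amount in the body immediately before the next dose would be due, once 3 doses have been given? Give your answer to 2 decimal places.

The 3 doses were given 67.8, 45.2, 22.6 hours ago.
Total = 2.69·(1/2)^(67.8/21.1) + 2.69·(1/2)^(45.2/21.1) + 2.69·(1/2)^(22.6/21.1)
      = 0.29004 + 0.60939 + 1.2803 ≈ 2.1798 g.

2.18 g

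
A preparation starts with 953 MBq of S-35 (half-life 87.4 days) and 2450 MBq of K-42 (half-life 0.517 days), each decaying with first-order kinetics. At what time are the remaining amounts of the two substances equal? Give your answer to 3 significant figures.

Set 953·(1/2)^(t/87.4) = 2450·(1/2)^(t/0.517).
Taking log₂: log₂(953/2450) = t·(1/87.4 − 1/0.517).
log₂(0.38898) = -1.3622; 1/87.4 − 1/0.517 = -1.9228.
t = -1.3622 / -1.9228 ≈ 0.70847 days.

0.708 days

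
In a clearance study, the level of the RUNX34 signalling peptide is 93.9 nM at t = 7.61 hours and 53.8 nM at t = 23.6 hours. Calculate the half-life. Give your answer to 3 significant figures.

19.9 hours

Over Δt = 23.6 − 7.61 = 15.99 hours, the level fell by a factor of 93.9/53.8 ≈ 1.7454.
n = log₂(1.7454) ≈ 0.80352 half-lives, so t½ = 15.99/0.80352 ≈ 19.9 hours.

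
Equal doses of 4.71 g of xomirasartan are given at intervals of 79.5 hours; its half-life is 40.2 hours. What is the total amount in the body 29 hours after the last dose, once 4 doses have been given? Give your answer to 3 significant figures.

3.81 g

The 4 doses were given 267.5, 188, 108.5, 29 hours ago.
Total = 4.71·(1/2)^(267.5/40.2) + 4.71·(1/2)^(188/40.2) + 4.71·(1/2)^(108.5/40.2) + 4.71·(1/2)^(29/40.2)
      = 0.046763 + 0.18417 + 0.72534 + 2.8567 ≈ 3.8129 g.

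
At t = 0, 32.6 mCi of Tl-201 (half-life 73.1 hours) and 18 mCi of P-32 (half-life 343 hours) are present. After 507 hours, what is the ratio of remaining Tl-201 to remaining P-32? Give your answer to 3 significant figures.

0.0412

Tl-201: 32.6 × (1/2)^(507/73.1) = 32.6 × (1/2)^6.9357 ≈ 0.26629 mCi.
P-32: 18 × (1/2)^(507/343) = 18 × (1/2)^1.4781 ≈ 6.4611 mCi.
Ratio ≈ 0.26629 / 6.4611 ≈ 0.041215.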